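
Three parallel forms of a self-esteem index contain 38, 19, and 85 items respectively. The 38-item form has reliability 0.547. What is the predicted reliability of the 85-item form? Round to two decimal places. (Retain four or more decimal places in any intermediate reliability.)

0.73

Only the ratio of lengths matters: n = 85/38 = 2.2368
r_{85} = n·r / (1 + (n − 1)·r) = 1.2235 / 1.6765 ≈ 0.7298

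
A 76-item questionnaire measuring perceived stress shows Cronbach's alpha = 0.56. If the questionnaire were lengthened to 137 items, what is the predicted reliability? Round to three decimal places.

n = 137/76 = 1.8026
r_new = (1.8026 × 0.56) / (1 + (1.8026 − 1) × 0.56)
r_new = 1.0095 / 1.4495 ≈ 0.6964

0.696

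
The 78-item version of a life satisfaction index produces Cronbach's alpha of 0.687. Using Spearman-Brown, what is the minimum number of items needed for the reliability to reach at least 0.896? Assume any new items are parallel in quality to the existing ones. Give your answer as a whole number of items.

307

Rearranging the Spearman-Brown formula for n,
n = r*(1 − r) / [ r (1 − r*) ]
n = [0.896 × 0.313] / [0.687 × 0.104]
n = 0.280448 / 0.071448 ≈ 3.9252
Items needed = n × 78 = 3.9252 × 78 ≈ 306.17 → round up to 307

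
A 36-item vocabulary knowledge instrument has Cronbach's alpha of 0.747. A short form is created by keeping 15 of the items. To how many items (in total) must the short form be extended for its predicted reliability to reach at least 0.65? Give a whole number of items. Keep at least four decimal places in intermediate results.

Short-form reliability: n = 15/36 = 0.4167; r_15 = n·r/(1+(n−1)r) ≈ 0.5516
Length factor from the short form to reach 0.65: n' = 0.65(1 − 0.5516) / [0.5516(1 − 0.65)] ≈ 1.5097
Items = 1.5097 × 15 ≈ 22.65 → 23

23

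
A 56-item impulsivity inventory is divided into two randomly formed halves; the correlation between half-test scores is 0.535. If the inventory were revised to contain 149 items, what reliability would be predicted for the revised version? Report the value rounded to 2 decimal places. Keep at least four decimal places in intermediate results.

0.86

Spearman-Brown correction (n = 2): r_full = 2·0.535/(1 + 0.535) = 0.6971
Length factor from 56 to 149 items: n = 149/56 = 2.6607
r_new = n·r_full / (1 + (n − 1)·r_full) = 1.8548 / 2.1577 ≈ 0.8596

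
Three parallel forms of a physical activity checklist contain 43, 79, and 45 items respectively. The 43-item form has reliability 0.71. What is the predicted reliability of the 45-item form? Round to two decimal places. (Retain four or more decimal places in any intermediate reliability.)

0.72

The 79-item form is not needed; work directly from the 43-item form with n = 45/43 = 1.0465.
r_{45} = n·r / (1 + (n − 1)·r) = 0.7430 / 1.0330 ≈ 0.7193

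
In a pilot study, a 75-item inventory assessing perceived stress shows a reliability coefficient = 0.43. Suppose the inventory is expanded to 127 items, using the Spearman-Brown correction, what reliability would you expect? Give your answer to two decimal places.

The new length is 127/75 = 1.6933 times the old.
r_new = 1.6933·0.43 / [1 + (1.6933 − 1)·0.43]
     = 0.7281 / 1.2981 = 0.5609

0.56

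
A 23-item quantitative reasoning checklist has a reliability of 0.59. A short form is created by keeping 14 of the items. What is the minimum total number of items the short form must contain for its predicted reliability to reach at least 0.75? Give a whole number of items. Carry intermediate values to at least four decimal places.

Short-form reliability: n = 14/23 = 0.6087; r_14 = n·r/(1+(n−1)r) ≈ 0.4669
Then solve for n' with r_old = 0.4669, r_target = 0.75: n' = 0.75(1 − 0.4669)/[0.4669(1 − 0.75)] = 3.4254
Total items = 3.4254 × 14 = 47.96, rounded up to 48.

48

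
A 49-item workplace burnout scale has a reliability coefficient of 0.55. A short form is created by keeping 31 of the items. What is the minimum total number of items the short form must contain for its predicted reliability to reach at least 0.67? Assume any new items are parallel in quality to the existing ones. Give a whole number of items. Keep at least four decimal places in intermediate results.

Short-form reliability: n = 31/49 = 0.6327; r_31 = n·r/(1+(n−1)r) ≈ 0.4361
Length factor from the short form to reach 0.67: n' = 0.67(1 − 0.4361) / [0.4361(1 − 0.67)] ≈ 2.6253
Items = 2.6253 × 31 ≈ 81.38 → 82

82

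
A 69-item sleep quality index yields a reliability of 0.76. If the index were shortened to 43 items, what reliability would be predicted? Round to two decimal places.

0.66

Length ratio n = 43/69 = 0.6232
Apply the Spearman-Brown prophecy formula, r' = nr / [1 + (n − 1)r]:
r_new = 0.6232·0.76 / [1 + (0.6232 − 1)·0.76]
r_new = 0.4736 / 0.7136 ≈ 0.6637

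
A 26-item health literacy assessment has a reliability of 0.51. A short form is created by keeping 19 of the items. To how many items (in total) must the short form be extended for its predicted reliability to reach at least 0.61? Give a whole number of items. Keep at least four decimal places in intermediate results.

40

First, r for the 19-item form: n = 19/26 = 0.7308, so r_19 = 0.7308·0.51/(1 + (0.7308 − 1)·0.51) = 0.4320
Then solve for n' with r_old = 0.4320, r_target = 0.61: n' = 0.61(1 − 0.4320)/[0.4320(1 − 0.61)] = 2.0565
Total items = 2.0565 × 19 = 39.07, rounded up to 40.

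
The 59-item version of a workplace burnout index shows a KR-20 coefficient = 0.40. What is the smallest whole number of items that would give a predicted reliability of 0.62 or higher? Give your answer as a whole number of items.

145

Rearranging the Spearman-Brown formula for n,
n = r*(1 − r) / [ r (1 − r*) ]
n = [0.62 × 0.60] / [0.40 × 0.38]
n = 0.3720 / 0.1520 ≈ 2.4474
So the test needs 2.4474 × 59 ≈ 144.40 items; rounding up, 145.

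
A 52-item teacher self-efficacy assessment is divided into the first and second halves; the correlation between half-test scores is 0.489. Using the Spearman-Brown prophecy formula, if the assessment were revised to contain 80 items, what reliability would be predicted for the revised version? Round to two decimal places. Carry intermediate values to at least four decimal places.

0.75

First correct the split-half correlation to full-test reliability: r_full = 2 × 0.489 / (1 + 0.489) ≈ 0.6568
Then adjust to 80 items: n = 80/52 = 1.5385
r_new = n·r_full / (1 + (n − 1)·r_full) = 1.0105 / 1.3537 ≈ 0.7465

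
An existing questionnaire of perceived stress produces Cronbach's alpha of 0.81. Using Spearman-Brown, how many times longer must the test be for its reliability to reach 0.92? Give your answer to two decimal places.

n = 0.92(1 − 0.81) / [0.81(1 − 0.92)]
  = 0.1748 / 0.0648 = 2.6975

2.70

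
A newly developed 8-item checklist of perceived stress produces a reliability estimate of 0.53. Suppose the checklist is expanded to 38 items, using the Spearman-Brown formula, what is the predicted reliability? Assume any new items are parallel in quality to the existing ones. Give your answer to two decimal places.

0.84

Length ratio n = 38/8 = 4.75
Spearman-Brown: r_new = n·r / (1 + (n − 1)·r)
r_new = 4.75·0.53 / [1 + (4.75 − 1)·0.53]
r_new = 2.5175 / 2.9875 ≈ 0.8427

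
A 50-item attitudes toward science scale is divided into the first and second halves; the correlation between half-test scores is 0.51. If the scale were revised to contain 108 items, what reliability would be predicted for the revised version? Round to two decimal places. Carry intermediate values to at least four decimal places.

Spearman-Brown correction (n = 2): r_full = 2·0.51/(1 + 0.51) = 0.6755
Length factor from 50 to 108 items: n = 108/50 = 2.1600
r_new = n·r_full / (1 + (n − 1)·r_full) = 1.4591 / 1.7836 ≈ 0.8181

0.82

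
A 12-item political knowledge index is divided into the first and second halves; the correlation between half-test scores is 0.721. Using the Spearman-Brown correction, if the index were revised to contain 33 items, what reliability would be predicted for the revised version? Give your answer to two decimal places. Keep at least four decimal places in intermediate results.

First correct the split-half correlation to full-test reliability: r_full = 2 × 0.721 / (1 + 0.721) ≈ 0.8379
Then adjust to 33 items: n = 33/12 = 2.7500
r_new = n·r_full / (1 + (n − 1)·r_full) = 2.3042 / 2.4663 ≈ 0.9343

0.93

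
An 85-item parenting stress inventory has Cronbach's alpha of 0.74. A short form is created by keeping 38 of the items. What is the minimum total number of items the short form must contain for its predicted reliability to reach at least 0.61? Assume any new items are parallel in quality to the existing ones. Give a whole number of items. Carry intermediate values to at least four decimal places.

First, r for the 38-item form: n = 38/85 = 0.4471, so r_38 = 0.4471·0.74/(1 + (0.4471 − 1)·0.74) = 0.5600
Then solve for n' with r_old = 0.5600, r_target = 0.61: n' = 0.61(1 − 0.5600)/[0.5600(1 − 0.61)] = 1.2289
Items = 1.2289 × 38 ≈ 46.70 → 47

47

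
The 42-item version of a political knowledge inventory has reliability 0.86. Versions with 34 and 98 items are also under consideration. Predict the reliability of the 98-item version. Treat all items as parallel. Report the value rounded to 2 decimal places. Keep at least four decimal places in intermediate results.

Only the ratio of lengths matters: n = 98/42 = 2.3333
r_{98} = n·r / (1 + (n − 1)·r) = 2.0066 / 2.1466 ≈ 0.9348

0.93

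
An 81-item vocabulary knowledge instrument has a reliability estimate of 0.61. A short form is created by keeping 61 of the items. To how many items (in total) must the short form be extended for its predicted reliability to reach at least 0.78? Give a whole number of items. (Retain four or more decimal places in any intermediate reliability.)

First, r for the 61-item form: n = 61/81 = 0.7531, so r_61 = 0.7531·0.61/(1 + (0.7531 − 1)·0.61) = 0.5408
Then solve for n' with r_old = 0.5408, r_target = 0.78: n' = 0.78(1 − 0.5408)/[0.5408(1 − 0.78)] = 3.0105
Items = 3.0105 × 61 ≈ 183.64 → 184

184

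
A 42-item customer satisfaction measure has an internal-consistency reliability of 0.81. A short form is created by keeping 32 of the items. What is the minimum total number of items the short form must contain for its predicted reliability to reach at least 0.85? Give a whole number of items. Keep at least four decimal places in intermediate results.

Short-form reliability: n = 32/42 = 0.7619; r_32 = n·r/(1+(n−1)r) ≈ 0.7646
Length factor from the short form to reach 0.85: n' = 0.85(1 − 0.7646) / [0.7646(1 − 0.85)] ≈ 1.7446
Items = 1.7446 × 32 ≈ 55.83 → 56

56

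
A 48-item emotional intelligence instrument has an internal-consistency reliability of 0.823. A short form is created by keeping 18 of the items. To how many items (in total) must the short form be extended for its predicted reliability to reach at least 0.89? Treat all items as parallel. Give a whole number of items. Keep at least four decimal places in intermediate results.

84

Short-form reliability: n = 18/48 = 0.3750; r_18 = n·r/(1+(n−1)r) ≈ 0.6355
Then solve for n' with r_old = 0.6355, r_target = 0.89: n' = 0.89(1 − 0.6355)/[0.6355(1 − 0.89)] = 4.6407
Total items = 4.6407 × 18 = 83.53, rounded up to 84.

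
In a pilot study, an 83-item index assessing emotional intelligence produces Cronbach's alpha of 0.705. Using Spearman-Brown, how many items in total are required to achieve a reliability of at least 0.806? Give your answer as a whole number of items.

Spearman-Brown solved for the length factor n:
n = r*(1 − r) / [ r (1 − r*) ]
n = 0.806(1 − 0.705) / [0.705(1 − 0.806)]
  = 0.237770 / 0.136770 = 1.7385
1.7385 × 83 = 144.30 → 145 items

145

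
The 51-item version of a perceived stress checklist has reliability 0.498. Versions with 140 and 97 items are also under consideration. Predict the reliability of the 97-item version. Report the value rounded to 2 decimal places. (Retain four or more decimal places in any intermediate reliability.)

Only the ratio of lengths matters: n = 97/51 = 1.9020
r_{97} = n·r / (1 + (n − 1)·r) = 0.9472 / 1.4492 ≈ 0.6536

0.65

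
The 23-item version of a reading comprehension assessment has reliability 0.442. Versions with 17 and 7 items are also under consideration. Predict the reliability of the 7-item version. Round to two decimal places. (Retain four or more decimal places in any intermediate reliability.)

The 17-item form is not needed; work directly from the 23-item form with n = 7/23 = 0.3043.
r_{7} = n·r / (1 + (n − 1)·r) = 0.1345 / 0.6925 ≈ 0.1942

0.19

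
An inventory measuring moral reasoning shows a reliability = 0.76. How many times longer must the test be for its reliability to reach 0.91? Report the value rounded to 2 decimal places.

n = 0.91 × (1 − 0.76) / [ 0.76 × (1 − 0.91) ]
n = 0.2184 / 0.0684 ≈ 3.1930

3.19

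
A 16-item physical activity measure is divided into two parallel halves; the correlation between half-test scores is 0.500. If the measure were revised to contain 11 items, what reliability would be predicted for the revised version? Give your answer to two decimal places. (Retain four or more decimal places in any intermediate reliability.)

0.58

Spearman-Brown correction (n = 2): r_full = 2·0.500/(1 + 0.500) = 0.6667
Length factor from 16 to 11 items: n = 11/16 = 0.6875
r_new = n·r_full / (1 + (n − 1)·r_full) = 0.4584 / 0.7917 ≈ 0.5790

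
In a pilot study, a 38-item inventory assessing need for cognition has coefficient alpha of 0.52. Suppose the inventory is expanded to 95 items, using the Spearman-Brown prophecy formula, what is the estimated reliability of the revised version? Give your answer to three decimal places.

n = 95/38 = 2.5
By Spearman-Brown, r_new = n r / (1 + (n − 1) r).
r_new = (2.5 × 0.52) / (1 + (2.5 − 1) × 0.52)
     = 1.3000 / 1.7800 = 0.7303

0.730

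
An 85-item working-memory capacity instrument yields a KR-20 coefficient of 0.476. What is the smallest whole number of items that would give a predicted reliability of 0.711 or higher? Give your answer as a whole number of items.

231

Rearranging the Spearman-Brown formula for n,
n = r*(1 − r) / [ r (1 − r*) ]
n = 0.711(1 − 0.476) / [0.476(1 − 0.711)]
n = 0.372564 / 0.137564 ≈ 2.7083
2.7083 × 85 = 230.21 → 231 items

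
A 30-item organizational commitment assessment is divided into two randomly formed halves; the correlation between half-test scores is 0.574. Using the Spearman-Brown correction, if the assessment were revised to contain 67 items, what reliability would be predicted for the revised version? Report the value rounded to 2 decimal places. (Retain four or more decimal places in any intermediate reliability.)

Spearman-Brown correction (n = 2): r_full = 2·0.574/(1 + 0.574) = 0.7294
Then adjust to 67 items: n = 67/30 = 2.2333
r_new = n·r_full / (1 + (n − 1)·r_full) = 1.6290 / 1.8996 ≈ 0.8575

0.86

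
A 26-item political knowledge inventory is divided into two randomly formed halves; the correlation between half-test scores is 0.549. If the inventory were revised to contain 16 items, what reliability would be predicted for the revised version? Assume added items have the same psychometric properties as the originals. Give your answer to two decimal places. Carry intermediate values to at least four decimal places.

0.60

Spearman-Brown correction (n = 2): r_full = 2·0.549/(1 + 0.549) = 0.7088
Length factor from 26 to 16 items: n = 16/26 = 0.6154
r_new = n·r_full / (1 + (n − 1)·r_full) = 0.4362 / 0.7274 ≈ 0.5997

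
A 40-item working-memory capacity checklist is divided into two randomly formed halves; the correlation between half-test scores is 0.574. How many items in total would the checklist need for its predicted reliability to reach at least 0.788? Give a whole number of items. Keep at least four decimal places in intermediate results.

Corrected full-test reliability: r_full = 2 × 0.574 / (1 + 0.574) ≈ 0.7294
Solve Spearman-Brown for n: n = 0.788(1 − 0.7294) / [0.7294(1 − 0.788)] = 1.3790
Required items = 1.3790 × 40 = 55.16, so 56 items.

56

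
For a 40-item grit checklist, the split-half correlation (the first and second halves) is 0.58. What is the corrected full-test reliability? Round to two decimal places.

0.73

r_full = 2r_hh / (1 + r_hh) = 2 × 0.58 / (1 + 0.58)
       = 1.1600 / 1.5800 = 0.7342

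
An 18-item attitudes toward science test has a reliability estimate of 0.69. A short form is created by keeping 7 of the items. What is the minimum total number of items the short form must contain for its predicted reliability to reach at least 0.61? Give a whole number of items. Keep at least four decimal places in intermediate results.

Short-form reliability: n = 7/18 = 0.3889; r_7 = n·r/(1+(n−1)r) ≈ 0.4640
Then solve for n' with r_old = 0.4640, r_target = 0.61: n' = 0.61(1 − 0.4640)/[0.4640(1 − 0.61)] = 1.8068
Items = 1.8068 × 7 ≈ 12.65 → 13

13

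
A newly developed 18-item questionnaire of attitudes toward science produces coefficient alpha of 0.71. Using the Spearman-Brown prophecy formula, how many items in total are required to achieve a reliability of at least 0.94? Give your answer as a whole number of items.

116

Invert Spearman-Brown to solve for n:
n = r*(1 − r) / [ r (1 − r*) ]
n = 0.94 × (1 − 0.71) / [ 0.71 × (1 − 0.94) ]
  = 0.2726 / 0.0426 = 6.3991
So the test needs 6.3991 × 18 ≈ 115.18 items; rounding up, 116.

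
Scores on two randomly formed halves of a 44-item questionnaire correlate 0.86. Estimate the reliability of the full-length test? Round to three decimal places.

0.925

Each half is half the length of the full test, so the full test is n = 2 times a half.
r_full = 2(0.86) / (1 + 0.86)
r_full = 1.7200 / 1.8600 ≈ 0.9247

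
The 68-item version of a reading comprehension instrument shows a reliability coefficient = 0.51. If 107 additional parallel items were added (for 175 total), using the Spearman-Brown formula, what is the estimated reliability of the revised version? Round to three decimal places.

0.728

n = 175/68 = 2.5735
Spearman-Brown: r_new = n·r / (1 + (n − 1)·r)
r_new = (2.5735 × 0.51) / (1 + (2.5735 − 1) × 0.51)
     = 1.3125 / 1.8025 = 0.7282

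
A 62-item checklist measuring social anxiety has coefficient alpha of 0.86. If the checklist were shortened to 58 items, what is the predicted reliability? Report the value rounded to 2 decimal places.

The new length is 58/62 = 0.9355 times the old.
Spearman-Brown: r_new = n·r / (1 + (n − 1)·r)
r_new = (0.9355 × 0.86) / (1 + (0.9355 − 1) × 0.86)
     = 0.8045 / 0.9445 = 0.8518

0.85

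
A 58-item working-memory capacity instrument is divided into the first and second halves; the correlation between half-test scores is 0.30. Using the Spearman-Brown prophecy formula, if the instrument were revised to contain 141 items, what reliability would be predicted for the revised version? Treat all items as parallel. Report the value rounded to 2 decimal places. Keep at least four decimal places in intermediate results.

Full-test reliability from the split-half r: r_full = 2(0.30)/(1 + 0.30) = 0.4615
Length factor from 58 to 141 items: n = 141/58 = 2.4310
r_new = n·r_full / (1 + (n − 1)·r_full) = 1.1219 / 1.6604 ≈ 0.6757

0.68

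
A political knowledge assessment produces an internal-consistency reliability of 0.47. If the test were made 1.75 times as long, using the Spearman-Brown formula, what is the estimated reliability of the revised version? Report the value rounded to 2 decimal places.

Apply the Spearman-Brown prophecy formula, r' = nr / [1 + (n − 1)r]:
r_new = (1.75 × 0.47) / (1 + (1.75 − 1) × 0.47)
     = 0.8225 / 1.3525 = 0.6081

0.61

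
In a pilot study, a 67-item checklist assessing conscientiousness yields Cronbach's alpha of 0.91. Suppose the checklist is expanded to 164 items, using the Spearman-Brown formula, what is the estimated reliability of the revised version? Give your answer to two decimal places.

Length ratio n = 164/67 = 2.4478
Spearman-Brown: r_new = n·r / (1 + (n − 1)·r)
r_new = 2.4478·0.91 / [1 + (2.4478 − 1)·0.91]
r_new = 2.2275 / 2.3175 ≈ 0.9612

0.96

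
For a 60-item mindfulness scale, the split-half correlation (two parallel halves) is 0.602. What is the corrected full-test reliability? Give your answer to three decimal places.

0.752

r_full = 2r_hh / (1 + r_hh) = 2 × 0.602 / (1 + 0.602)
       = 1.2040 / 1.6020 = 0.7516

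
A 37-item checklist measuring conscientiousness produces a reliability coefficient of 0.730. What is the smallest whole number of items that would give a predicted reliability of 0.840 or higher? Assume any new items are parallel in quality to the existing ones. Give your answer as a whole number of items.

72

Spearman-Brown solved for the length factor n:
n = r*(1 − r) / [ r (1 − r*) ]
n = 0.840 × (1 − 0.730) / [ 0.730 × (1 − 0.840) ]
n = 0.226800 / 0.116800 ≈ 1.9418
1.9418 × 37 = 71.85 → 72 items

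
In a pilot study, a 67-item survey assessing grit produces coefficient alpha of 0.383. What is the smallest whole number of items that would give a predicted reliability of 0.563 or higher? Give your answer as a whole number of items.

140

n = 0.563 × (1 − 0.383) / [ 0.383 × (1 − 0.563) ]
  = 0.347371 / 0.167371 = 2.0755
2.0755 × 67 = 139.06 → 140 items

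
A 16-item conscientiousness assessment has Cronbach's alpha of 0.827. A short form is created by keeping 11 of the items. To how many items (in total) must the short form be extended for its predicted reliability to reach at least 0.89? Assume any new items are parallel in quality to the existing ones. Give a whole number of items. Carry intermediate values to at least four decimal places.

28

Short-form reliability: n = 11/16 = 0.6875; r_11 = n·r/(1+(n−1)r) ≈ 0.7667
Length factor from the short form to reach 0.89: n' = 0.89(1 − 0.7667) / [0.7667(1 − 0.89)] ≈ 2.4620
Total items = 2.4620 × 11 = 27.08, rounded up to 28.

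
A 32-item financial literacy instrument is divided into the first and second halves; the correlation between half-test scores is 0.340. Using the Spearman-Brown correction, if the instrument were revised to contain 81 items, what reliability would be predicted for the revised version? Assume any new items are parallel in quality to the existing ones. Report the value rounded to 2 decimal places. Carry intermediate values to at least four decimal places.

0.72

First correct the split-half correlation to full-test reliability: r_full = 2 × 0.340 / (1 + 0.340) ≈ 0.5075
Length factor from 32 to 81 items: n = 81/32 = 2.5312
r_new = n·r_full / (1 + (n − 1)·r_full) = 1.2846 / 1.7771 ≈ 0.7229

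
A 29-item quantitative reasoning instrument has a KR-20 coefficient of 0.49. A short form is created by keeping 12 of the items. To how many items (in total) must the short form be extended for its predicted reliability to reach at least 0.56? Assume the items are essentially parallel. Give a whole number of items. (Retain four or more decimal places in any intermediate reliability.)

39

Short-form reliability: n = 12/29 = 0.4138; r_12 = n·r/(1+(n−1)r) ≈ 0.2845
Then solve for n' with r_old = 0.2845, r_target = 0.56: n' = 0.56(1 − 0.2845)/[0.2845(1 − 0.56)] = 3.2008
Items = 3.2008 × 12 ≈ 38.41 → 39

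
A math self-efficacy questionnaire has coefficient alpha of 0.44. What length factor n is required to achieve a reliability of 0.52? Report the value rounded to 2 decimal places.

Invert Spearman-Brown to solve for n:
n = r*(1 − r) / [ r (1 − r*) ]
n = 0.52(1 − 0.44) / [0.44(1 − 0.52)]
  = 0.2912 / 0.2112 = 1.3788

1.38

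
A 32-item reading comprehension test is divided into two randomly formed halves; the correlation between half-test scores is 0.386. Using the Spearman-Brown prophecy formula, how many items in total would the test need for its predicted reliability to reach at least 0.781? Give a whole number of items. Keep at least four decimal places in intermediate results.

91

Corrected full-test reliability: r_full = 2 × 0.386 / (1 + 0.386) ≈ 0.5570
Solve Spearman-Brown for n: n = 0.781(1 − 0.5570) / [0.5570(1 − 0.781)] = 2.8363
Items = 2.8363 × 32 ≈ 90.76 → 91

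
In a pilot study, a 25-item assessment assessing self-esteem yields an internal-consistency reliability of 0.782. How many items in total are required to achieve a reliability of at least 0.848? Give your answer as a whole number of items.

Invert Spearman-Brown to solve for n:
n = r_target (1 − r_old) / [ r_old (1 − r_target) ]
n = [0.848 × 0.218] / [0.782 × 0.152]
n = 0.184864 / 0.118864 ≈ 1.5553
So the test needs 1.5553 × 25 ≈ 38.88 items; rounding up, 39.

39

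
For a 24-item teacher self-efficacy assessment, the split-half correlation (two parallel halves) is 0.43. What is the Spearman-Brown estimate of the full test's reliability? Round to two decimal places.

0.60

The full test is twice the length of either half (n = 2).
r_full = 2r_hh / (1 + r_hh) = 2 × 0.43 / (1 + 0.43)
r_full = 0.8600 / 1.4300 ≈ 0.6014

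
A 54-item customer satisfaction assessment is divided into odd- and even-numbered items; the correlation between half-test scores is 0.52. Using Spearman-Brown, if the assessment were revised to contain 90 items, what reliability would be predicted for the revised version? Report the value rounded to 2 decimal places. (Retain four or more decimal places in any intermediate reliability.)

Full-test reliability from the split-half r: r_full = 2(0.52)/(1 + 0.52) = 0.6842
Length factor from 54 to 90 items: n = 90/54 = 1.6667
r_new = n·r_full / (1 + (n − 1)·r_full) = 1.1404 / 1.4562 ≈ 0.7831

0.78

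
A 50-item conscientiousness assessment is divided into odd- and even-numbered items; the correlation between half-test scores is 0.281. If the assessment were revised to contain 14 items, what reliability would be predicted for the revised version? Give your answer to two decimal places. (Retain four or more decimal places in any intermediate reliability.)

Spearman-Brown correction (n = 2): r_full = 2·0.281/(1 + 0.281) = 0.4387
Length factor from 50 to 14 items: n = 14/50 = 0.2800
r_new = n·r_full / (1 + (n − 1)·r_full) = 0.1228 / 0.6841 ≈ 0.1795

0.18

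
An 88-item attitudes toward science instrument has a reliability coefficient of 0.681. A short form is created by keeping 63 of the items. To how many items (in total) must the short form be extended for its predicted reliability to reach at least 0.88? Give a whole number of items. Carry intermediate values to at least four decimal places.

First, r for the 63-item form: n = 63/88 = 0.7159, so r_63 = 0.7159·0.681/(1 + (0.7159 − 1)·0.681) = 0.6045
Length factor from the short form to reach 0.88: n' = 0.88(1 − 0.6045) / [0.6045(1 − 0.88)] ≈ 4.7979
Items = 4.7979 × 63 ≈ 302.27 → 303

303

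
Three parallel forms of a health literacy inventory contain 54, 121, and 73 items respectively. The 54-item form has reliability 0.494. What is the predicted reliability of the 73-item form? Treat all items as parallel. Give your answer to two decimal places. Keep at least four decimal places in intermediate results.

0.57

The 121-item form is not needed; work directly from the 54-item form with n = 73/54 = 1.3519.
r_{73} = n·r / (1 + (n − 1)·r) = 0.6678 / 1.1738 ≈ 0.5689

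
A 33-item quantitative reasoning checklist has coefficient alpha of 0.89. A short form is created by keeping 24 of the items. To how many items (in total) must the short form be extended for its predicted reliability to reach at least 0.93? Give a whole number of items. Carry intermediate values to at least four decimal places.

55

Short-form reliability: n = 24/33 = 0.7273; r_24 = n·r/(1+(n−1)r) ≈ 0.8547
Then solve for n' with r_old = 0.8547, r_target = 0.93: n' = 0.93(1 − 0.8547)/[0.8547(1 − 0.93)] = 2.2586
Total items = 2.2586 × 24 = 54.21, rounded up to 55.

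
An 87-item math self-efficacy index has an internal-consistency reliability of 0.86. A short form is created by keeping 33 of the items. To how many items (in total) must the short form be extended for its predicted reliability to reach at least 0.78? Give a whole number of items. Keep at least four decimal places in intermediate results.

Short-form reliability: n = 33/87 = 0.3793; r_33 = n·r/(1+(n−1)r) ≈ 0.6997
Length factor from the short form to reach 0.78: n' = 0.78(1 − 0.6997) / [0.6997(1 − 0.78)] ≈ 1.5217
Total items = 1.5217 × 33 = 50.22, rounded up to 51.

51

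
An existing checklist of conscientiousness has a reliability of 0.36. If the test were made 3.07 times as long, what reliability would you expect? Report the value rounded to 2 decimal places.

By Spearman-Brown, r_new = n r / (1 + (n − 1) r).
r_new = 3.07·0.36 / [1 + (3.07 − 1)·0.36]
     = 1.1052 / 1.7452 = 0.6333

0.63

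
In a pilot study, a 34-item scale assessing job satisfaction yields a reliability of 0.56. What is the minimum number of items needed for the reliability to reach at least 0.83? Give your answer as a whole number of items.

n = [0.83 × 0.44] / [0.56 × 0.17]
n = 0.3652 / 0.0952 ≈ 3.8361
So the test needs 3.8361 × 34 ≈ 130.43 items; rounding up, 131.

131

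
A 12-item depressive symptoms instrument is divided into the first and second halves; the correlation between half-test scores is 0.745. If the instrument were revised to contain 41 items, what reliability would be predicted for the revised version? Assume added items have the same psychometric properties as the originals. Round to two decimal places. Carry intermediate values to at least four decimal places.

First correct the split-half correlation to full-test reliability: r_full = 2 × 0.745 / (1 + 0.745) ≈ 0.8539
Then adjust to 41 items: n = 41/12 = 3.4167
r_new = n·r_full / (1 + (n − 1)·r_full) = 2.9175 / 3.0636 ≈ 0.9523

0.95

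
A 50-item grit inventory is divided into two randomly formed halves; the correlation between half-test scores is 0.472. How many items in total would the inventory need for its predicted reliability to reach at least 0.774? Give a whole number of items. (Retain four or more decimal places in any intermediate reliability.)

96

r_full = 2(0.472)/(1 + 0.472) = 0.6413
n = r_tgt(1 − r_full) / [r_full(1 − r_tgt)] = 0.774 × 0.3587 / (0.6413 × 0.226) ≈ 1.9156
Items = 1.9156 × 50 ≈ 95.78 → 96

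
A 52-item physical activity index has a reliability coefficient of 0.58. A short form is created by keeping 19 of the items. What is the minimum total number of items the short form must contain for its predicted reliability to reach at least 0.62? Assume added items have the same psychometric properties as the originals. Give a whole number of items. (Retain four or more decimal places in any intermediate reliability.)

First, r for the 19-item form: n = 19/52 = 0.3654, so r_19 = 0.3654·0.58/(1 + (0.3654 − 1)·0.58) = 0.3354
Then solve for n' with r_old = 0.3354, r_target = 0.62: n' = 0.62(1 − 0.3354)/[0.3354(1 − 0.62)] = 3.2330
Items = 3.2330 × 19 ≈ 61.43 → 62

62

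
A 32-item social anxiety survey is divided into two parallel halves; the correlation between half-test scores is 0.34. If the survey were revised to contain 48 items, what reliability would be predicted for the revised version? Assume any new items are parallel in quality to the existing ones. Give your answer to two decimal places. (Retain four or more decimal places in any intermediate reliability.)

0.61

Spearman-Brown correction (n = 2): r_full = 2·0.34/(1 + 0.34) = 0.5075
Then adjust to 48 items: n = 48/32 = 1.5000
r_new = n·r_full / (1 + (n − 1)·r_full) = 0.7612 / 1.2537 ≈ 0.6072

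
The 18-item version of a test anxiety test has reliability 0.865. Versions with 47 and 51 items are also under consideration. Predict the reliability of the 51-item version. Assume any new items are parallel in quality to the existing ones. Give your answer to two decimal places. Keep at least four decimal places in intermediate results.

Only the ratio of lengths matters: n = 51/18 = 2.8333
r_{51} = n·r / (1 + (n − 1)·r) = 2.4508 / 2.5858 ≈ 0.9478

0.95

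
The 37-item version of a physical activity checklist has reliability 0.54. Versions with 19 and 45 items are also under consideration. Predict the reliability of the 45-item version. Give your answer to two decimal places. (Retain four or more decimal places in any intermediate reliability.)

The 19-item form is not needed; work directly from the 37-item form with n = 45/37 = 1.2162.
r_{45} = n·r / (1 + (n − 1)·r) = 0.6567 / 1.1167 ≈ 0.5881

0.59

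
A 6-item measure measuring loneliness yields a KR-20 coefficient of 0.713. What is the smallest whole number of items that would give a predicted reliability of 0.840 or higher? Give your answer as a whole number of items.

13

Invert Spearman-Brown to solve for n:
n = r*(1 − r) / [ r (1 − r*) ]
n = [0.840 × 0.287] / [0.713 × 0.160]
  = 0.241080 / 0.114080 = 2.1133
2.1133 × 6 = 12.68 → 13 items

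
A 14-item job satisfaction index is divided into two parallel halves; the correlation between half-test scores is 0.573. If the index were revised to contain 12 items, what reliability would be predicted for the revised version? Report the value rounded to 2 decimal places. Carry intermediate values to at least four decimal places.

0.70

First correct the split-half correlation to full-test reliability: r_full = 2 × 0.573 / (1 + 0.573) ≈ 0.7285
Length factor from 14 to 12 items: n = 12/14 = 0.8571
r_new = n·r_full / (1 + (n − 1)·r_full) = 0.6244 / 0.8959 ≈ 0.6970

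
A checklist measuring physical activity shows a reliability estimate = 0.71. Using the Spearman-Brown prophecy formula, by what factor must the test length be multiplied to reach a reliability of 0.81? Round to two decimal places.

Rearranging the Spearman-Brown formula for n,
n = r*(1 − r) / [ r (1 − r*) ]
n = [0.81 × 0.29] / [0.71 × 0.19]
n = 0.2349 / 0.1349 ≈ 1.7413

1.74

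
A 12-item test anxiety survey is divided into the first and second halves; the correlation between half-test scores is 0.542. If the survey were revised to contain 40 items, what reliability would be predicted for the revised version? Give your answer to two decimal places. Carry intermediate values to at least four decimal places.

First correct the split-half correlation to full-test reliability: r_full = 2 × 0.542 / (1 + 0.542) ≈ 0.7030
Then adjust to 40 items: n = 40/12 = 3.3333
r_new = n·r_full / (1 + (n − 1)·r_full) = 2.3433 / 2.6403 ≈ 0.8875

0.89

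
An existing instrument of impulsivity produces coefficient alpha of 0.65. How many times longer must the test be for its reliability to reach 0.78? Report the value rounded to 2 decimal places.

1.91

n = 0.78 × (1 − 0.65) / [ 0.65 × (1 − 0.78) ]
n = 0.2730 / 0.1430 ≈ 1.9091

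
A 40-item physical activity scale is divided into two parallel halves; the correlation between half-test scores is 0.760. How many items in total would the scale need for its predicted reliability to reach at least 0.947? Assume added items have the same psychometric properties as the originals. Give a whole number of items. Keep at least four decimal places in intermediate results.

r_full = 2(0.760)/(1 + 0.760) = 0.8636
n = r_tgt(1 − r_full) / [r_full(1 − r_tgt)] = 0.947 × 0.1364 / (0.8636 × 0.053) ≈ 2.8221
Items = 2.8221 × 40 ≈ 112.88 → 113

113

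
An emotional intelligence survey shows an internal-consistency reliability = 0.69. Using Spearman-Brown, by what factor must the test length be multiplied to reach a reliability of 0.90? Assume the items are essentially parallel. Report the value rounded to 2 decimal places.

n = 0.90(1 − 0.69) / [0.69(1 − 0.90)]
  = 0.2790 / 0.0690 = 4.0435

4.04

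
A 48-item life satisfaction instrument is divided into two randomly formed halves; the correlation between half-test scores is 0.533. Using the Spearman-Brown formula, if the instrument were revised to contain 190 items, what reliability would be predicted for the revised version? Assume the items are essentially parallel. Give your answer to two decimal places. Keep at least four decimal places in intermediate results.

0.90

Spearman-Brown correction (n = 2): r_full = 2·0.533/(1 + 0.533) = 0.6954
Then adjust to 190 items: n = 190/48 = 3.9583
r_new = n·r_full / (1 + (n − 1)·r_full) = 2.7526 / 3.0572 ≈ 0.9004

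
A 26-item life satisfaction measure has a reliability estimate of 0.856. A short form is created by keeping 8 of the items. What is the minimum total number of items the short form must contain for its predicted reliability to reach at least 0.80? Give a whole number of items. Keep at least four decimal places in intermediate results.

18

First, r for the 8-item form: n = 8/26 = 0.3077, so r_8 = 0.3077·0.856/(1 + (0.3077 − 1)·0.856) = 0.6465
Then solve for n' with r_old = 0.6465, r_target = 0.80: n' = 0.80(1 − 0.6465)/[0.6465(1 − 0.80)] = 2.1872
Total items = 2.1872 × 8 = 17.50, rounded up to 18.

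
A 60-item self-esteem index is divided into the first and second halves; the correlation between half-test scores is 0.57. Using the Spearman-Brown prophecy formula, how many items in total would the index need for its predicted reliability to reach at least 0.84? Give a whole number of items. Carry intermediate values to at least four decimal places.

Corrected full-test reliability: r_full = 2 × 0.57 / (1 + 0.57) ≈ 0.7261
n = r_tgt(1 − r_full) / [r_full(1 − r_tgt)] = 0.84 × 0.2739 / (0.7261 × 0.16) ≈ 1.9804
Required items = 1.9804 × 60 = 118.82, so 119 items.

119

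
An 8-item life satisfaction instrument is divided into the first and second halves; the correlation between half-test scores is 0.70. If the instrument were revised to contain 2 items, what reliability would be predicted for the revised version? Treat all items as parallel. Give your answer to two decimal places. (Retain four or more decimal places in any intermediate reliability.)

Full-test reliability from the split-half r: r_full = 2(0.70)/(1 + 0.70) = 0.8235
Length factor from 8 to 2 items: n = 2/8 = 0.2500
r_new = n·r_full / (1 + (n − 1)·r_full) = 0.2059 / 0.3824 ≈ 0.5384

0.54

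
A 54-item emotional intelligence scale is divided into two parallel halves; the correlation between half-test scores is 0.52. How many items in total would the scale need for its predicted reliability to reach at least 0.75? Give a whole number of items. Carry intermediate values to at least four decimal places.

75

r_full = 2(0.52)/(1 + 0.52) = 0.6842
n = r_tgt(1 − r_full) / [r_full(1 − r_tgt)] = 0.75 × 0.3158 / (0.6842 × 0.25) ≈ 1.3847
Required items = 1.3847 × 54 = 74.77, so 75 items.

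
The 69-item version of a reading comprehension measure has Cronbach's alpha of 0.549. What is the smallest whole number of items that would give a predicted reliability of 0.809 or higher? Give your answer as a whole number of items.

241

Rearranging the Spearman-Brown formula for n,
n = r_target (1 − r_old) / [ r_old (1 − r_target) ]
n = 0.809 × (1 − 0.549) / [ 0.549 × (1 − 0.809) ]
n = 0.364859 / 0.104859 ≈ 3.4795
So the test needs 3.4795 × 69 ≈ 240.09 items; rounding up, 241.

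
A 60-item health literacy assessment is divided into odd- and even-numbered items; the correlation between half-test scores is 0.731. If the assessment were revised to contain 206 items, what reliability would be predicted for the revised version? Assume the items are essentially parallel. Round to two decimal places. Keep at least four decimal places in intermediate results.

0.95

First correct the split-half correlation to full-test reliability: r_full = 2 × 0.731 / (1 + 0.731) ≈ 0.8446
Length factor from 60 to 206 items: n = 206/60 = 3.4333
r_new = n·r_full / (1 + (n − 1)·r_full) = 2.8998 / 3.0552 ≈ 0.9491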